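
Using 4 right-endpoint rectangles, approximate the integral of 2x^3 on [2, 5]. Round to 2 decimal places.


Right Riemann sum uses right endpoints of each subinterval.
Interval: [2, 5], n = 4
dx = (5 - 2) / 4 = 3/4
Right endpoints: [11/4, 7/2, 17/4, 5]
f values: [1331/32, 343/4, 4913/32, 250]
Sum = dx * (sum of f values)
= 3/4 * 4247/8
= 12741/32 ≈ 398.16

398.16


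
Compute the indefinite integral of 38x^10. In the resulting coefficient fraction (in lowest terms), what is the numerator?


Apply the power rule for integration:
integral of ax^n dx = a/(n+1) * x^(n+1) + C
integral of 38x^10 dx
= 38/11 * x^11 + C
The coefficient in lowest terms is 38/11, and its numerator is 38

38


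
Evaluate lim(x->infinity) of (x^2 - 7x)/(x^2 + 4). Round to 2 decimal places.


For limits at infinity with equal-degree polynomials,
we compare leading coefficients.
Numerator leading term: x^2
Denominator leading term: x^2
Divide both by x^2:
lim = (1 - 7/x) / (1 + 4/x^2)
As x -> infinity, the 1/x and 1/x^2 terms vanish:
= 1/1 = 1 = 1.00

1.00


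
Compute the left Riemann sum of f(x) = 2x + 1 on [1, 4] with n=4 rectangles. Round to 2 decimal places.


Left Riemann sum uses left endpoints of each subinterval.
Interval: [1, 4], n = 4
dx = (4 - 1) / 4 = 3/4
Left endpoints: [1, 7/4, 5/2, 13/4]
f values: [3, 9/2, 6, 15/2]
Sum = dx * (sum of f values)
= 3/4 * 21
= 63/4 = 15.75

15.75


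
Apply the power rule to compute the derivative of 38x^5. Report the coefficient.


We apply the power rule: d/dx [ax^n] = a*n * x^(n-1)
d/dx [38x^5]
= 38 * 5 * x^(5-1)
= 190x^4
The coefficient is 190

190


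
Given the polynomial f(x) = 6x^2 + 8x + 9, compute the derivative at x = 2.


Differentiate term by term using power and sum rules:
f(x) = 6x^2 + 8x + 9
f'(x) = 12x + 8
Substitute x = 2:
f'(2) = 12 * 2 + 8
= 24 + 8
= 32

32


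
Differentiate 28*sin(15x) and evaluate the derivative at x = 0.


Apply the chain rule to differentiate 28*sin(15x):
d/dx [28*sin(15x)]
= 28 * cos(15x) * d/dx(15x)
= 28 * 15 * cos(15x)
= 420 * cos(15x)
Evaluate at x = 0:
= 420 * cos(0)
= 420 * 1
= 420

420


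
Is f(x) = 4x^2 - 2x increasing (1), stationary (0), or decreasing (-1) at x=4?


Compute f'(x) to determine behavior:
f'(x) = 8x - 2
f'(4) = 8 * 4 - 2
= 32 - 2
= 30
Since f'(4) > 0, the function is increasing (1)

1


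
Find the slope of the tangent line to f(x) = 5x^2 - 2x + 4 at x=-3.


The slope of the tangent line equals f'(x) at the point.
f(x) = 5x^2 - 2x + 4
f'(x) = 10x - 2
At x = -3:
f'(-3) = 10 * (-3) - 2
= -30 - 2
= -32

-32


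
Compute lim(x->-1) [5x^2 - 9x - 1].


Since polynomials are continuous, we use direct substitution.
lim(x->-1) of 5x^2 - 9x - 1
= 5 * (-1)^2 - 9 * (-1) - 1
= 5 + 9 - 1
= 13

13


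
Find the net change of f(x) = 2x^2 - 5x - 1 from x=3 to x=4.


Net change = f(b) - f(a)
f(x) = 2x^2 - 5x - 1
Compute f(4):
f(4) = 2 * 4^2 - 5 * 4 - 1
= 32 - 20 - 1
= 11
Compute f(3):
f(3) = 2 * 3^2 - 5 * 3 - 1
= 18 - 15 - 1
= 2
Net change = 11 - 2 = 9

9


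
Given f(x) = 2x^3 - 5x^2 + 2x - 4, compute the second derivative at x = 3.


First derivative:
f'(x) = 6x^2 - 10x + 2
Second derivative:
f''(x) = 12x - 10
Substitute x = 3:
f''(3) = 12 * 3 - 10
= 36 - 10
= 26

26


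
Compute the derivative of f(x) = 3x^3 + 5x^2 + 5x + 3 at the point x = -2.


Differentiate f(x) = 3x^3 + 5x^2 + 5x + 3 term by term:
f'(x) = 9x^2 + 10x + 5
Substitute x = -2:
f'(-2) = 9 * (-2)^2 + 10 * (-2) + 5
= 36 - 20 + 5
= 21

21


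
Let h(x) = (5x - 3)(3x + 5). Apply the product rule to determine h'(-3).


Let u(x) = 5x - 3 and v(x) = 3x + 5
u'(x) = 5
v'(x) = 3
Product rule: h'(x) = u'(x)*v(x) + u(x)*v'(x)
= 5 * (3x + 5) + (5x - 3) * 3
At x = -3:
u(-3) = 5 * (-3) - 3 = -18
v(-3) = 3 * (-3) + 5 = -4
h'(-3) = 5 * (-4) + (-18) * 3
= -20 - 54
= -74

-74


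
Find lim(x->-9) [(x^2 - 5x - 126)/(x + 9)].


Direct substitution gives 0/0, so we factor the numerator.
Factor: (x^2 - 5x - 126) = (x + 9)(x - 14)
Cancel the common factor (x + 9):
(x^2 - 5x - 126)/(x + 9) = (x - 14)
Now substitute x = -9:
= (-9) - (14) = -23

-23


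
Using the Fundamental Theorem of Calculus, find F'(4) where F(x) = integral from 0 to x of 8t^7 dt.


By the Fundamental Theorem of Calculus (Part 1):
If F(x) = integral from 0 to x of f(t) dt, then F'(x) = f(x)
Here f(t) = 8t^7
So F'(x) = 8x^7
Evaluate at x = 4:
F'(4) = 8 * 4^7
= 8 * 16384
= 131072

131072


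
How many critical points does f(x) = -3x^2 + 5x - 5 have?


Find where f'(x) = 0:
f'(x) = -6x + 5
Set f'(x) = 0:
-6x + 5 = 0
x = -5 / (-6) = 5/6
This is a linear equation in x, so there is exactly one solution.
Number of critical points: 1

1


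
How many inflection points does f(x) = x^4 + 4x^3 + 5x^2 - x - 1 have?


Inflection points occur where f''(x) = 0 and concavity changes.
f(x) = x^4 + 4x^3 + 5x^2 - x - 1
f'(x) = 4x^3 + 12x^2 + 10x - 1
f''(x) = 12x^2 + 24x + 10
This is a quadratic in x. Use the discriminant to count real roots.
Discriminant = (24)^2 - 4 * 12 * 10
= 576 - 480
= 96
Since discriminant > 0, f''(x) = 0 has 2 distinct real solutions.
A quadratic with two distinct real roots changes sign at each root, so concavity changes at both.
Number of inflection points: 2

2


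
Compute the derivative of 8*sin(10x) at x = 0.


Apply the chain rule to differentiate 8*sin(10x):
d/dx [8*sin(10x)]
= 8 * cos(10x) * d/dx(10x)
= 8 * 10 * cos(10x)
= 80 * cos(10x)
Evaluate at x = 0:
= 80 * cos(0)
= 80 * 1
= 80

80


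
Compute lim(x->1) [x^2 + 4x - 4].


Since polynomials are continuous, we use direct substitution.
lim(x->1) of x^2 + 4x - 4
= 1 * 1^2 + 4 * 1 - 4
= 1 + 4 - 4
= 1

1


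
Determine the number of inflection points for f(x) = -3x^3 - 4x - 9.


Inflection points occur where f''(x) = 0 and concavity changes.
f(x) = -3x^3 - 4x - 9
f'(x) = -9x^2 - 4
f''(x) = -18x
Set f''(x) = 0:
-18x = 0
x = 0 / (-18) = 0
Since f''(x) is linear (degree 1), it changes sign at this point.
Therefore there is exactly 1 inflection point.

1


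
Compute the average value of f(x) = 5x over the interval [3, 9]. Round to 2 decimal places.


Average value = 1/(b-a) * integral from a to b of f(x) dx
First compute the integral of 5x:
F(x) = (5/2)x^2
F(9) = 5/2 * 81 + 0 * 9 = 405/2
F(3) = 5/2 * 9 + 0 * 3 = 45/2
Integral = 405/2 - 45/2 = 180
Average = 180 / (9 - 3) = 180 / 6
= 30 = 30.00

30.00


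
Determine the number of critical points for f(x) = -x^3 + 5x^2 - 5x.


Find where f'(x) = 0:
f(x) = -x^3 + 5x^2 - 5x
f'(x) = -3x^2 + 10x - 5
This is a quadratic in x. Use the discriminant to count real roots.
Discriminant = (10)^2 - 4 * (-3) * (-5)
= 100 - 60
= 40
Since discriminant > 0, f'(x) = 0 has 2 real solutions.
Number of critical points: 2

2


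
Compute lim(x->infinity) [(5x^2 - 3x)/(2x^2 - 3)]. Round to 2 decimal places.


For limits at infinity with equal-degree polynomials,
we compare leading coefficients.
Numerator leading term: 5x^2
Denominator leading term: 2x^2
Divide both by x^2:
lim = (5 - 3/x) / (2 - 3/x^2)
As x -> infinity, the 1/x and 1/x^2 terms vanish:
= 5/2 = 2.50

2.50


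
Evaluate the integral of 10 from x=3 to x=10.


The integral of a constant k over [a, b] equals k * (b - a).
integral from 3 to 10 of 10 dx
= 10 * (10 - 3)
= 10 * 7
= 70

70


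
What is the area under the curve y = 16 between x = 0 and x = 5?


The area under a constant function y = 16 is a rectangle.
Width = 5 - 0 = 5
Height = 16
Area = width * height
= 5 * 16
= 80

80


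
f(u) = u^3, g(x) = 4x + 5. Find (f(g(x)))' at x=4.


Using the chain rule: (f(g(x)))' = f'(g(x)) * g'(x)
First, find g(4):
g(4) = 4 * 4 + 5 = 21
Next, f'(u) = 3u^2
And g'(x) = 4
So f'(g(4)) * g'(4)
= 3 * 21^2 * 4
= 3 * 441 * 4
= 5292

5292


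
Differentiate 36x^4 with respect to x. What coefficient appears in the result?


We apply the power rule: d/dx [ax^n] = a*n * x^(n-1)
d/dx [36x^4]
= 36 * 4 * x^(4-1)
= 144x^3
The coefficient is 144

144


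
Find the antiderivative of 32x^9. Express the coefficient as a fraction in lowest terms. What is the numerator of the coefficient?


Apply the power rule for integration:
integral of ax^n dx = a/(n+1) * x^(n+1) + C
integral of 32x^9 dx
= 32/10 * x^10 + C
= 16/5 * x^10 + C
The coefficient in lowest terms is 16/5, and its numerator is 16

16


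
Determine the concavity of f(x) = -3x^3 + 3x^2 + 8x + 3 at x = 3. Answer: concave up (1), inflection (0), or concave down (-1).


Concavity is determined by the sign of f''(x).
f(x) = -3x^3 + 3x^2 + 8x + 3
f'(x) = -9x^2 + 6x + 8
f''(x) = -18x + 6
f''(3) = -18 * 3 + 6
= -54 + 6
= -48
Since f''(3) < 0, the function is concave down (-1)

-1


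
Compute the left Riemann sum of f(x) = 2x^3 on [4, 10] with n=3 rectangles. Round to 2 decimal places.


Left Riemann sum uses left endpoints of each subinterval.
Interval: [4, 10], n = 3
dx = (10 - 4) / 3 = 2
Left endpoints: [4, 6, 8]
f values: [128, 432, 1024]
Sum = dx * (sum of f values)
= 2 * 1584
= 3168 = 3168.00

3168.00


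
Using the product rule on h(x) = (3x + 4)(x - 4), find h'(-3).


Let u(x) = 3x + 4 and v(x) = x - 4
u'(x) = 3
v'(x) = 1
Product rule: h'(x) = u'(x)*v(x) + u(x)*v'(x)
= 3 * (x - 4) + (3x + 4) * 1
At x = -3:
u(-3) = 3 * (-3) + 4 = -5
v(-3) = 1 * (-3) - 4 = -7
h'(-3) = 3 * (-7) + (-5) * 1
= -21 - 5
= -26

-26


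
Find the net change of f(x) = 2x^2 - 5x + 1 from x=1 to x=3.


Net change = f(b) - f(a)
f(x) = 2x^2 - 5x + 1
Compute f(3):
f(3) = 2 * 3^2 - 5 * 3 + 1
= 18 - 15 + 1
= 4
Compute f(1):
f(1) = 2 * 1^2 - 5 * 1 + 1
= 2 - 5 + 1
= -2
Net change = 4 - (-2) = 6

6


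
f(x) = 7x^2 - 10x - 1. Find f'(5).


Differentiate term by term using power and sum rules:
f(x) = 7x^2 - 10x - 1
f'(x) = 14x - 10
Substitute x = 5:
f'(5) = 14 * 5 - 10
= 70 - 10
= 60

60


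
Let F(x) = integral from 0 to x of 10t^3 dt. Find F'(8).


By the Fundamental Theorem of Calculus (Part 1):
If F(x) = integral from 0 to x of f(t) dt, then F'(x) = f(x)
Here f(t) = 10t^3
So F'(x) = 10x^3
Evaluate at x = 8:
F'(8) = 10 * 8^3
= 10 * 512
= 5120

5120


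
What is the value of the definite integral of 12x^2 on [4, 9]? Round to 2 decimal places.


Find the antiderivative of 12x^2:
F(x) = 12/3 * x^3
Apply the Fundamental Theorem of Calculus:
F(9) - F(4)
= 12/3 * 9^3 - 12/3 * 4^3
= 12/3 * (729 - 64)
= 12/3 * 665
= 2660 = 2660.00

2660.00


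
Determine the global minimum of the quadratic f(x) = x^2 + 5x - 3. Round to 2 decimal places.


For a quadratic f(x) = ax^2 + bx + c with a > 0, the minimum is at the vertex.
Vertex x-coordinate: x = -b/(2a)
x = -(5) / (2 * 1)
x = -5/2
Substitute back to find the minimum value:
f(-5/2) = 1 * (-5/2)^2 + 5 * (-5/2) - 3
= 25/4 - 25/2 - 3
= -37/4 = -9.25

-9.25


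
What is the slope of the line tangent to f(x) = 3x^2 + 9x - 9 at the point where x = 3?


The slope of the tangent line equals f'(x) at the point.
f(x) = 3x^2 + 9x - 9
f'(x) = 6x + 9
At x = 3:
f'(3) = 6 * 3 + 9
= 18 + 9
= 27

27


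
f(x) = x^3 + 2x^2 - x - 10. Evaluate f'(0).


Differentiate f(x) = x^3 + 2x^2 - x - 10 term by term:
f'(x) = 3x^2 + 4x - 1
Substitute x = 0:
f'(0) = 3 * 0^2 + 4 * 0 - 1
= 0 + 0 - 1
= -1

-1


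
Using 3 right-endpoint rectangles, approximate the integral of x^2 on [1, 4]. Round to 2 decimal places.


Right Riemann sum uses right endpoints of each subinterval.
Interval: [1, 4], n = 3
dx = (4 - 1) / 3 = 1
Right endpoints: [2, 3, 4]
f values: [4, 9, 16]
Sum = dx * (sum of f values)
= 1 * 29
= 29 = 29.00

29.00


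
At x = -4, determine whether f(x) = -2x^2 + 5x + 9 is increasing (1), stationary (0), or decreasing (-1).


Compute f'(x) to determine behavior:
f'(x) = -4x + 5
f'(-4) = -4 * (-4) + 5
= 16 + 5
= 21
Since f'(-4) > 0, the function is increasing (1)

1


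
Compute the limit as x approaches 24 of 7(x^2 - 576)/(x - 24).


Direct substitution gives 0/0, so we factor the numerator.
Factor: 7(x^2 - 576) = 7 * (x - 24)(x + 24)
Cancel the common factor (x - 24):
7(x^2 - 576)/(x - 24) = 7 * (x + 24)
Now substitute x = 24:
= 7 * (24 + 24) = 336

336


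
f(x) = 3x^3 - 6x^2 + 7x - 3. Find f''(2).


First derivative:
f'(x) = 9x^2 - 12x + 7
Second derivative:
f''(x) = 18x - 12
Substitute x = 2:
f''(2) = 18 * 2 - 12
= 36 - 12
= 24

24


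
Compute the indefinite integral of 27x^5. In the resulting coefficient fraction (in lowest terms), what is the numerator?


Apply the power rule for integration:
integral of ax^n dx = a/(n+1) * x^(n+1) + C
integral of 27x^5 dx
= 27/6 * x^6 + C
= 9/2 * x^6 + C
The coefficient in lowest terms is 9/2, and its numerator is 9

9


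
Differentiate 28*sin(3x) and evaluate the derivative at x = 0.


Apply the chain rule to differentiate 28*sin(3x):
d/dx [28*sin(3x)]
= 28 * cos(3x) * d/dx(3x)
= 28 * 3 * cos(3x)
= 84 * cos(3x)
Evaluate at x = 0:
= 84 * cos(0)
= 84 * 1
= 84

84


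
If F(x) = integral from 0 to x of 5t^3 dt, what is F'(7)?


By the Fundamental Theorem of Calculus (Part 1):
If F(x) = integral from 0 to x of f(t) dt, then F'(x) = f(x)
Here f(t) = 5t^3
So F'(x) = 5x^3
Evaluate at x = 7:
F'(7) = 5 * 7^3
= 5 * 343
= 1715

1715


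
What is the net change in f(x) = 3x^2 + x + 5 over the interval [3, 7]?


Net change = f(b) - f(a)
f(x) = 3x^2 + x + 5
Compute f(7):
f(7) = 3 * 7^2 + 1 * 7 + 5
= 147 + 7 + 5
= 159
Compute f(3):
f(3) = 3 * 3^2 + 1 * 3 + 5
= 27 + 3 + 5
= 35
Net change = 159 - 35 = 124

124


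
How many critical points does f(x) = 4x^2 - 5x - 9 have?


Find where f'(x) = 0:
f'(x) = 8x - 5
Set f'(x) = 0:
8x - 5 = 0
x = 5 / 8 = 5/8
This is a linear equation in x, so there is exactly one solution.
Number of critical points: 1

1


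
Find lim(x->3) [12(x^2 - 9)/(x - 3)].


Direct substitution gives 0/0, so we factor the numerator.
Factor: 12(x^2 - 9) = 12 * (x - 3)(x + 3)
Cancel the common factor (x - 3):
12(x^2 - 9)/(x - 3) = 12 * (x + 3)
Now substitute x = 3:
= 12 * (3 + 3) = 72

72


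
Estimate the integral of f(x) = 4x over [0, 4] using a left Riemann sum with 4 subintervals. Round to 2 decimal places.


Left Riemann sum uses left endpoints of each subinterval.
Interval: [0, 4], n = 4
dx = (4 - 0) / 4 = 1
Left endpoints: [0, 1, 2, 3]
f values: [0, 4, 8, 12]
Sum = dx * (sum of f values)
= 1 * 24
= 24 = 24.00

24.00


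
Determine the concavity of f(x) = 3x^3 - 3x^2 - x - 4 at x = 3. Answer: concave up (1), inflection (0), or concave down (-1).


Concavity is determined by the sign of f''(x).
f(x) = 3x^3 - 3x^2 - x - 4
f'(x) = 9x^2 - 6x - 1
f''(x) = 18x - 6
f''(3) = 18 * 3 - 6
= 54 - 6
= 48
Since f''(3) > 0, the function is concave up (1)

1


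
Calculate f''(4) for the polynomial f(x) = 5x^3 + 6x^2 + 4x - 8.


First derivative:
f'(x) = 15x^2 + 12x + 4
Second derivative:
f''(x) = 30x + 12
Substitute x = 4:
f''(4) = 30 * 4 + 12
= 120 + 12
= 132

132


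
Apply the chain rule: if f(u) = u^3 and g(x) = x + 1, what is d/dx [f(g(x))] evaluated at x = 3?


Using the chain rule: (f(g(x)))' = f'(g(x)) * g'(x)
First, find g(3):
g(3) = 1 * 3 + 1 = 4
Next, f'(u) = 3u^2
And g'(x) = 1
So f'(g(3)) * g'(3)
= 3 * 4^2 * 1
= 3 * 16 * 1
= 48

48


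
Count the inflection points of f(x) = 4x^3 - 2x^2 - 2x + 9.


Inflection points occur where f''(x) = 0 and concavity changes.
f(x) = 4x^3 - 2x^2 - 2x + 9
f'(x) = 12x^2 - 4x - 2
f''(x) = 24x - 4
Set f''(x) = 0:
24x - 4 = 0
x = 4 / 24 = 1/6
Since f''(x) is linear (degree 1), it changes sign at this point.
Therefore there is exactly 1 inflection point.

1


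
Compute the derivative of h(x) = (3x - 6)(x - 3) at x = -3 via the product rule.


Let u(x) = 3x - 6 and v(x) = x - 3
u'(x) = 3
v'(x) = 1
Product rule: h'(x) = u'(x)*v(x) + u(x)*v'(x)
= 3 * (x - 3) + (3x - 6) * 1
At x = -3:
u(-3) = 3 * (-3) - 6 = -15
v(-3) = 1 * (-3) - 3 = -6
h'(-3) = 3 * (-6) + (-15) * 1
= -18 - 15
= -33

-33


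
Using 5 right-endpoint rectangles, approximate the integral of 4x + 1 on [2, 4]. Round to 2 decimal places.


Right Riemann sum uses right endpoints of each subinterval.
Interval: [2, 4], n = 5
dx = (4 - 2) / 5 = 2/5
Right endpoints: [12/5, 14/5, 16/5, 18/5, 4]
f values: [53/5, 61/5, 69/5, 77/5, 17]
Sum = dx * (sum of f values)
= 2/5 * 69
= 138/5 = 27.60

27.60


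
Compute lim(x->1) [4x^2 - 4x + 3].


Since polynomials are continuous, we use direct substitution.
lim(x->1) of 4x^2 - 4x + 3
= 4 * 1^2 - 4 * 1 + 3
= 4 - 4 + 3
= 3

3


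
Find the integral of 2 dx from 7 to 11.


The integral of a constant k over [a, b] equals k * (b - a).
integral from 7 to 11 of 2 dx
= 2 * (11 - 7)
= 2 * 4
= 8

8


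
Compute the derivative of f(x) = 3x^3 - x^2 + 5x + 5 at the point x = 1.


Differentiate f(x) = 3x^3 - x^2 + 5x + 5 term by term:
f'(x) = 9x^2 - 2x + 5
Substitute x = 1:
f'(1) = 9 * 1^2 - 2 * 1 + 5
= 9 - 2 + 5
= 12

12


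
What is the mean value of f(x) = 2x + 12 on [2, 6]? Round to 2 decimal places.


Average value = 1/(b-a) * integral from a to b of f(x) dx
First compute the integral of 2x + 12:
F(x) = x^2 + 12x
F(6) = 1 * 36 + 12 * 6 = 108
F(2) = 1 * 4 + 12 * 2 = 28
Integral = 108 - 28 = 80
Average = 80 / (6 - 2) = 80 / 4
= 20 = 20.00

20.00


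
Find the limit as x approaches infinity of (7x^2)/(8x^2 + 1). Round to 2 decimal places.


For limits at infinity with equal-degree polynomials,
we compare leading coefficients.
Numerator leading term: 7x^2
Denominator leading term: 8x^2
Divide both by x^2:
lim = (7) / (8 + 1/x^2)
As x -> infinity, the 1/x and 1/x^2 terms vanish:
= 7/8 ≈ 0.88

0.88


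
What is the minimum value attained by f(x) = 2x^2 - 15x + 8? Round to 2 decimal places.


For a quadratic f(x) = ax^2 + bx + c with a > 0, the minimum is at the vertex.
Vertex x-coordinate: x = -b/(2a)
x = -(-15) / (2 * 2)
x = 15/4
Substitute back to find the minimum value:
f(15/4) = 2 * (15/4)^2 - 15 * (15/4) + 8
= 225/8 - 225/4 + 8
= -161/8 ≈ -20.13

-20.13


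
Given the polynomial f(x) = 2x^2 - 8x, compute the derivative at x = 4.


Differentiate term by term using power and sum rules:
f(x) = 2x^2 - 8x
f'(x) = 4x - 8
Substitute x = 4:
f'(4) = 4 * 4 - 8
= 16 - 8
= 8

8


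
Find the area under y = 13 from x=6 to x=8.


The area under a constant function y = 13 is a rectangle.
Width = 8 - 6 = 2
Height = 13
Area = width * height
= 2 * 13
= 26

26


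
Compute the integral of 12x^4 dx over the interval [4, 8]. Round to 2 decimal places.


Find the antiderivative of 12x^4:
F(x) = 12/5 * x^5
Apply the Fundamental Theorem of Calculus:
F(8) - F(4)
= 12/5 * 8^5 - 12/5 * 4^5
= 12/5 * (32768 - 1024)
= 12/5 * 31744
= 380928/5 = 76185.60

76185.60


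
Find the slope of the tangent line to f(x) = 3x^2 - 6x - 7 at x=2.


The slope of the tangent line equals f'(x) at the point.
f(x) = 3x^2 - 6x - 7
f'(x) = 6x - 6
At x = 2:
f'(2) = 6 * 2 - 6
= 12 - 6
= 6

6


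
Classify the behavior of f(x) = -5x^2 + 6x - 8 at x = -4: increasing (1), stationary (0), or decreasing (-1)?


Compute f'(x) to determine behavior:
f'(x) = -10x + 6
f'(-4) = -10 * (-4) + 6
= 40 + 6
= 46
Since f'(-4) > 0, the function is increasing (1)

1


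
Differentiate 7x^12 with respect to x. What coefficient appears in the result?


We apply the power rule: d/dx [ax^n] = a*n * x^(n-1)
d/dx [7x^12]
= 7 * 12 * x^(12-1)
= 84x^11
The coefficient is 84

84


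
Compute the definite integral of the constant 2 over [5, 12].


The integral of a constant k over [a, b] equals k * (b - a).
integral from 5 to 12 of 2 dx
= 2 * (12 - 5)
= 2 * 7
= 14

14


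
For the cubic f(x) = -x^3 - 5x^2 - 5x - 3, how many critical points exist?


Find where f'(x) = 0:
f(x) = -x^3 - 5x^2 - 5x - 3
f'(x) = -3x^2 - 10x - 5
This is a quadratic in x. Use the discriminant to count real roots.
Discriminant = (-10)^2 - 4 * (-3) * (-5)
= 100 - 60
= 40
Since discriminant > 0, f'(x) = 0 has 2 real solutions.
Number of critical points: 2

2


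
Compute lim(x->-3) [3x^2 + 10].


Since polynomials are continuous, we use direct substitution.
lim(x->-3) of 3x^2 + 10
= 3 * (-3)^2 + 0 * (-3) + 10
= 27 + 0 + 10
= 37

37


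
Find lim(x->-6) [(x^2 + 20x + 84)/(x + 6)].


Direct substitution gives 0/0, so we factor the numerator.
Factor: (x^2 + 20x + 84) = (x + 6)(x + 14)
Cancel the common factor (x + 6):
(x^2 + 20x + 84)/(x + 6) = (x + 14)
Now substitute x = -6:
= (-6) - (-14) = 8

8


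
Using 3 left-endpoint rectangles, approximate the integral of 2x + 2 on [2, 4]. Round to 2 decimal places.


Left Riemann sum uses left endpoints of each subinterval.
Interval: [2, 4], n = 3
dx = (4 - 2) / 3 = 2/3
Left endpoints: [2, 8/3, 10/3]
f values: [6, 22/3, 26/3]
Sum = dx * (sum of f values)
= 2/3 * 22
= 44/3 ≈ 14.67

14.67


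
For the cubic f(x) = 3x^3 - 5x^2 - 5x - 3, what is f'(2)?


Differentiate f(x) = 3x^3 - 5x^2 - 5x - 3 term by term:
f'(x) = 9x^2 - 10x - 5
Substitute x = 2:
f'(2) = 9 * 2^2 - 10 * 2 - 5
= 36 - 20 - 5
= 11

11


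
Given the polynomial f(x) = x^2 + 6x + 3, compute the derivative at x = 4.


Differentiate term by term using power and sum rules:
f(x) = x^2 + 6x + 3
f'(x) = 2x + 6
Substitute x = 4:
f'(4) = 2 * 4 + 6
= 8 + 6
= 14

14


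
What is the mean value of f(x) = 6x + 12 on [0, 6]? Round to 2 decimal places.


Average value = 1/(b-a) * integral from a to b of f(x) dx
First compute the integral of 6x + 12:
F(x) = 3x^2 + 12x
F(6) = 3 * 36 + 12 * 6 = 180
F(0) = 3 * 0 + 12 * 0 = 0
Integral = 180 - 0 = 180
Average = 180 / (6 - 0) = 180 / 6
= 30 = 30.00

30.00


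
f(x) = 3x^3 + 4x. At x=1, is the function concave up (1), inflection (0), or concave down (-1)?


Concavity is determined by the sign of f''(x).
f(x) = 3x^3 + 4x
f'(x) = 9x^2 + 4
f''(x) = 18x
f''(1) = 18 * 1 + 0
= 18 + 0
= 18
Since f''(1) > 0, the function is concave up (1)

1


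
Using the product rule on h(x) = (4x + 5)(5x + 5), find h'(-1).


Let u(x) = 4x + 5 and v(x) = 5x + 5
u'(x) = 4
v'(x) = 5
Product rule: h'(x) = u'(x)*v(x) + u(x)*v'(x)
= 4 * (5x + 5) + (4x + 5) * 5
At x = -1:
u(-1) = 4 * (-1) + 5 = 1
v(-1) = 5 * (-1) + 5 = 0
h'(-1) = 4 * 0 + 1 * 5
= 0 + 5
= 5

5


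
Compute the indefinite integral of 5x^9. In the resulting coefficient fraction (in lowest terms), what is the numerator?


Apply the power rule for integration:
integral of ax^n dx = a/(n+1) * x^(n+1) + C
integral of 5x^9 dx
= 5/10 * x^10 + C
= 1/2 * x^10 + C
The coefficient in lowest terms is 1/2, and its numerator is 1

1


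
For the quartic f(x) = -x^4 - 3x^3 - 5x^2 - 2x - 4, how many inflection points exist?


Inflection points occur where f''(x) = 0 and concavity changes.
f(x) = -x^4 - 3x^3 - 5x^2 - 2x - 4
f'(x) = -4x^3 - 9x^2 - 10x - 2
f''(x) = -12x^2 - 18x - 10
This is a quadratic in x. Use the discriminant to count real roots.
Discriminant = (-18)^2 - 4 * (-12) * (-10)
= 324 - 480
= -156
Since discriminant < 0, f''(x) = 0 has no real solutions.
Number of inflection points: 0

0


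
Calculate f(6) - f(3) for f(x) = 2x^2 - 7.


Net change = f(b) - f(a)
f(x) = 2x^2 - 7
Compute f(6):
f(6) = 2 * 6^2 + 0 * 6 - 7
= 72 + 0 - 7
= 65
Compute f(3):
f(3) = 2 * 3^2 + 0 * 3 - 7
= 18 + 0 - 7
= 11
Net change = 65 - 11 = 54

54


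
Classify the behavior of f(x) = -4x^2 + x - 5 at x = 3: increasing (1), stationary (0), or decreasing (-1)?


Compute f'(x) to determine behavior:
f'(x) = -8x + 1
f'(3) = -8 * 3 + 1
= -24 + 1
= -23
Since f'(3) < 0, the function is decreasing (-1)

-1


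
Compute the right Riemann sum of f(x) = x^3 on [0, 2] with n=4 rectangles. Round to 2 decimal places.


Right Riemann sum uses right endpoints of each subinterval.
Interval: [0, 2], n = 4
dx = (2 - 0) / 4 = 1/2
Right endpoints: [1/2, 1, 3/2, 2]
f values: [1/8, 1, 27/8, 8]
Sum = dx * (sum of f values)
= 1/2 * 25/2
= 25/4 = 6.25

6.25


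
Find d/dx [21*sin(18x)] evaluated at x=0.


Apply the chain rule to differentiate 21*sin(18x):
d/dx [21*sin(18x)]
= 21 * cos(18x) * d/dx(18x)
= 21 * 18 * cos(18x)
= 378 * cos(18x)
Evaluate at x = 0:
= 378 * cos(0)
= 378 * 1
= 378

378


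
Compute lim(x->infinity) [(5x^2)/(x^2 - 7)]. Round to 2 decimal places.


For limits at infinity with equal-degree polynomials,
we compare leading coefficients.
Numerator leading term: 5x^2
Denominator leading term: x^2
Divide both by x^2:
lim = (5) / (1 - 7/x^2)
As x -> infinity, the 1/x and 1/x^2 terms vanish:
= 5/1 = 5 = 5.00

5.00


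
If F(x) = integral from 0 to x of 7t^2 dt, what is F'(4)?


By the Fundamental Theorem of Calculus (Part 1):
If F(x) = integral from 0 to x of f(t) dt, then F'(x) = f(x)
Here f(t) = 7t^2
So F'(x) = 7x^2
Evaluate at x = 4:
F'(4) = 7 * 4^2
= 7 * 16
= 112

112


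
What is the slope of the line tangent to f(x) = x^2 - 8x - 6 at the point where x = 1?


The slope of the tangent line equals f'(x) at the point.
f(x) = x^2 - 8x - 6
f'(x) = 2x - 8
At x = 1:
f'(1) = 2 * 1 - 8
= 2 - 8
= -6

-6


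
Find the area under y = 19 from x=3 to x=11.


The area under a constant function y = 19 is a rectangle.
Width = 11 - 3 = 8
Height = 19
Area = width * height
= 8 * 19
= 152

152


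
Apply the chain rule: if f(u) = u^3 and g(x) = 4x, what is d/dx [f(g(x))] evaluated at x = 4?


Using the chain rule: (f(g(x)))' = f'(g(x)) * g'(x)
First, find g(4):
g(4) = 4 * 4 + 0 = 16
Next, f'(u) = 3u^2
And g'(x) = 4
So f'(g(4)) * g'(4)
= 3 * 16^2 * 4
= 3 * 256 * 4
= 3072

3072


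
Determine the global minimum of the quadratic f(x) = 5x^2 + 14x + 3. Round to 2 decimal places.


For a quadratic f(x) = ax^2 + bx + c with a > 0, the minimum is at the vertex.
Vertex x-coordinate: x = -b/(2a)
x = -(14) / (2 * 5)
x = -14/10 = -7/5
Substitute back to find the minimum value:
f(-7/5) = 5 * (-7/5)^2 + 14 * (-7/5) + 3
= 49/5 - 98/5 + 3
= -34/5 = -6.80

-6.80


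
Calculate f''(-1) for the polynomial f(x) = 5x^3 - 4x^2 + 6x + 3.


First derivative:
f'(x) = 15x^2 - 8x + 6
Second derivative:
f''(x) = 30x - 8
Substitute x = -1:
f''(-1) = 30 * (-1) - 8
= -30 - 8
= -38

-38


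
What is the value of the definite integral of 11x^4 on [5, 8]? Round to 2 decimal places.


Find the antiderivative of 11x^4:
F(x) = 11/5 * x^5
Apply the Fundamental Theorem of Calculus:
F(8) - F(5)
= 11/5 * 8^5 - 11/5 * 5^5
= 11/5 * (32768 - 3125)
= 11/5 * 29643
= 326073/5 = 65214.60

65214.60


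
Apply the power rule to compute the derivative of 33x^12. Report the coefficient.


We apply the power rule: d/dx [ax^n] = a*n * x^(n-1)
d/dx [33x^12]
= 33 * 12 * x^(12-1)
= 396x^11
The coefficient is 396

396


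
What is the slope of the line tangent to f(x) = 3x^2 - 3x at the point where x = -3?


The slope of the tangent line equals f'(x) at the point.
f(x) = 3x^2 - 3x
f'(x) = 6x - 3
At x = -3:
f'(-3) = 6 * (-3) - 3
= -18 - 3
= -21

-21


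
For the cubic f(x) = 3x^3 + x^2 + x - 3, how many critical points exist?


Find where f'(x) = 0:
f(x) = 3x^3 + x^2 + x - 3
f'(x) = 9x^2 + 2x + 1
This is a quadratic in x. Use the discriminant to count real roots.
Discriminant = (2)^2 - 4 * 9 * 1
= 4 - 36
= -32
Since discriminant < 0, f'(x) = 0 has no real solutions.
Number of critical points: 0

0


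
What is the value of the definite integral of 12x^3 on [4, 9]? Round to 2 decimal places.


Find the antiderivative of 12x^3:
F(x) = 12/4 * x^4
Apply the Fundamental Theorem of Calculus:
F(9) - F(4)
= 12/4 * 9^4 - 12/4 * 4^4
= 12/4 * (6561 - 256)
= 12/4 * 6305
= 18915 = 18915.00

18915.00


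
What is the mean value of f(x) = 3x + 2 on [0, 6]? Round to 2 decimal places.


Average value = 1/(b-a) * integral from a to b of f(x) dx
First compute the integral of 3x + 2:
F(x) = (3/2)x^2 + 2x
F(6) = 3/2 * 36 + 2 * 6 = 66
F(0) = 3/2 * 0 + 2 * 0 = 0
Integral = 66 - 0 = 66
Average = 66 / (6 - 0) = 66 / 6
= 11 = 11.00

11.00


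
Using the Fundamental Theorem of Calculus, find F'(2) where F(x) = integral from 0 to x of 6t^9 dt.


By the Fundamental Theorem of Calculus (Part 1):
If F(x) = integral from 0 to x of f(t) dt, then F'(x) = f(x)
Here f(t) = 6t^9
So F'(x) = 6x^9
Evaluate at x = 2:
F'(2) = 6 * 2^9
= 6 * 512
= 3072

3072


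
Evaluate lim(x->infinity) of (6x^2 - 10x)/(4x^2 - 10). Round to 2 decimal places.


For limits at infinity with equal-degree polynomials,
we compare leading coefficients.
Numerator leading term: 6x^2
Denominator leading term: 4x^2
Divide both by x^2:
lim = (6 - 10/x) / (4 - 10/x^2)
As x -> infinity, the 1/x and 1/x^2 terms vanish:
= 6/4 = 3/2 = 1.50

1.50


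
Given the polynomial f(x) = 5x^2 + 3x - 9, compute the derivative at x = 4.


Differentiate term by term using power and sum rules:
f(x) = 5x^2 + 3x - 9
f'(x) = 10x + 3
Substitute x = 4:
f'(4) = 10 * 4 + 3
= 40 + 3
= 43

43


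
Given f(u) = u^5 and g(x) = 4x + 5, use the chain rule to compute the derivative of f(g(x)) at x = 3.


Using the chain rule: (f(g(x)))' = f'(g(x)) * g'(x)
First, find g(3):
g(3) = 4 * 3 + 5 = 17
Next, f'(u) = 5u^4
And g'(x) = 4
So f'(g(3)) * g'(3)
= 5 * 17^4 * 4
= 5 * 83521 * 4
= 1670420

1670420


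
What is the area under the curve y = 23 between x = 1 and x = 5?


The area under a constant function y = 23 is a rectangle.
Width = 5 - 1 = 4
Height = 23
Area = width * height
= 4 * 23
= 92

92


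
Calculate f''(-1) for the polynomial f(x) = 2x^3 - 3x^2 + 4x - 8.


First derivative:
f'(x) = 6x^2 - 6x + 4
Second derivative:
f''(x) = 12x - 6
Substitute x = -1:
f''(-1) = 12 * (-1) - 6
= -12 - 6
= -18

-18


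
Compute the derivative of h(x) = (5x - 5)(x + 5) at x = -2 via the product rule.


Let u(x) = 5x - 5 and v(x) = x + 5
u'(x) = 5
v'(x) = 1
Product rule: h'(x) = u'(x)*v(x) + u(x)*v'(x)
= 5 * (x + 5) + (5x - 5) * 1
At x = -2:
u(-2) = 5 * (-2) - 5 = -15
v(-2) = 1 * (-2) + 5 = 3
h'(-2) = 5 * 3 + (-15) * 1
= 15 - 15
= 0

0


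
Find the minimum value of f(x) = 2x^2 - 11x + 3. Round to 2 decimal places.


For a quadratic f(x) = ax^2 + bx + c with a > 0, the minimum is at the vertex.
Vertex x-coordinate: x = -b/(2a)
x = -(-11) / (2 * 2)
x = 11/4
Substitute back to find the minimum value:
f(11/4) = 2 * (11/4)^2 - 11 * (11/4) + 3
= 121/8 - 121/4 + 3
= -97/8 ≈ -12.13

-12.13


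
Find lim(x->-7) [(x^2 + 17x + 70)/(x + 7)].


Direct substitution gives 0/0, so we factor the numerator.
Factor: (x^2 + 17x + 70) = (x + 7)(x + 10)
Cancel the common factor (x + 7):
(x^2 + 17x + 70)/(x + 7) = (x + 10)
Now substitute x = -7:
= (-7) - (-10) = 3

3


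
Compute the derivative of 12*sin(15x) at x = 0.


Apply the chain rule to differentiate 12*sin(15x):
d/dx [12*sin(15x)]
= 12 * cos(15x) * d/dx(15x)
= 12 * 15 * cos(15x)
= 180 * cos(15x)
Evaluate at x = 0:
= 180 * cos(0)
= 180 * 1
= 180

180


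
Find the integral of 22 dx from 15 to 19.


The integral of a constant k over [a, b] equals k * (b - a).
integral from 15 to 19 of 22 dx
= 22 * (19 - 15)
= 22 * 4
= 88

88


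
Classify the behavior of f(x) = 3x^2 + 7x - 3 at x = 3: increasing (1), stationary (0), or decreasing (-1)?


Compute f'(x) to determine behavior:
f'(x) = 6x + 7
f'(3) = 6 * 3 + 7
= 18 + 7
= 25
Since f'(3) > 0, the function is increasing (1)

1


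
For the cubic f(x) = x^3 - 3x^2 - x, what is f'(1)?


Differentiate f(x) = x^3 - 3x^2 - x term by term:
f'(x) = 3x^2 - 6x - 1
Substitute x = 1:
f'(1) = 3 * 1^2 - 6 * 1 - 1
= 3 - 6 - 1
= -4

-4


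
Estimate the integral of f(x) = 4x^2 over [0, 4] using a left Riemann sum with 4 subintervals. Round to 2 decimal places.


Left Riemann sum uses left endpoints of each subinterval.
Interval: [0, 4], n = 4
dx = (4 - 0) / 4 = 1
Left endpoints: [0, 1, 2, 3]
f values: [0, 4, 16, 36]
Sum = dx * (sum of f values)
= 1 * 56
= 56 = 56.00

56.00


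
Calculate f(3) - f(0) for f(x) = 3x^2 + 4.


Net change = f(b) - f(a)
f(x) = 3x^2 + 4
Compute f(3):
f(3) = 3 * 3^2 + 0 * 3 + 4
= 27 + 0 + 4
= 31
Compute f(0):
f(0) = 3 * 0^2 + 0 * 0 + 4
= 0 + 0 + 4
= 4
Net change = 31 - 4 = 27

27


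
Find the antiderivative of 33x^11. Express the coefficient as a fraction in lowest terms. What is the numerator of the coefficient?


Apply the power rule for integration:
integral of ax^n dx = a/(n+1) * x^(n+1) + C
integral of 33x^11 dx
= 33/12 * x^12 + C
= 11/4 * x^12 + C
The coefficient in lowest terms is 11/4, and its numerator is 11

11


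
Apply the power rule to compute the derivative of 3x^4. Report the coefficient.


We apply the power rule: d/dx [ax^n] = a*n * x^(n-1)
d/dx [3x^4]
= 3 * 4 * x^(4-1)
= 12x^3
The coefficient is 12

12


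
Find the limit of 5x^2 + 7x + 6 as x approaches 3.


Since polynomials are continuous, we use direct substitution.
lim(x->3) of 5x^2 + 7x + 6
= 5 * 3^2 + 7 * 3 + 6
= 45 + 21 + 6
= 72

72


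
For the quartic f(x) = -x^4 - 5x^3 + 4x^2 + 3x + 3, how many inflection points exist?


Inflection points occur where f''(x) = 0 and concavity changes.
f(x) = -x^4 - 5x^3 + 4x^2 + 3x + 3
f'(x) = -4x^3 - 15x^2 + 8x + 3
f''(x) = -12x^2 - 30x + 8
This is a quadratic in x. Use the discriminant to count real roots.
Discriminant = (-30)^2 - 4 * (-12) * 8
= 900 - (-384)
= 1284
Since discriminant > 0, f''(x) = 0 has 2 distinct real solutions.
A quadratic with two distinct real roots changes sign at each root, so concavity changes at both.
Number of inflection points: 2

2


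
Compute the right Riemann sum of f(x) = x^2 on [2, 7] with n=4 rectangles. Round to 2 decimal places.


Right Riemann sum uses right endpoints of each subinterval.
Interval: [2, 7], n = 4
dx = (7 - 2) / 4 = 5/4
Right endpoints: [13/4, 9/2, 23/4, 7]
f values: [169/16, 81/4, 529/16, 49]
Sum = dx * (sum of f values)
= 5/4 * 903/8
= 4515/32 ≈ 141.09

141.09


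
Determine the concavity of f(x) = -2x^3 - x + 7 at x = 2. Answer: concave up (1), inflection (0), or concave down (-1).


Concavity is determined by the sign of f''(x).
f(x) = -2x^3 - x + 7
f'(x) = -6x^2 - 1
f''(x) = -12x
f''(2) = -12 * 2 + 0
= -24 + 0
= -24
Since f''(2) < 0, the function is concave down (-1)

-1


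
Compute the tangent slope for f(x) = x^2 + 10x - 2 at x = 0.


The slope of the tangent line equals f'(x) at the point.
f(x) = x^2 + 10x - 2
f'(x) = 2x + 10
At x = 0:
f'(0) = 2 * 0 + 10
= 0 + 10
= 10

10


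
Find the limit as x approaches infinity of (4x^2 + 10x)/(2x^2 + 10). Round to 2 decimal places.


For limits at infinity with equal-degree polynomials,
we compare leading coefficients.
Numerator leading term: 4x^2
Denominator leading term: 2x^2
Divide both by x^2:
lim = (4 + 10/x) / (2 + 10/x^2)
As x -> infinity, the 1/x and 1/x^2 terms vanish:
= 4/2 = 2 = 2.00

2.00


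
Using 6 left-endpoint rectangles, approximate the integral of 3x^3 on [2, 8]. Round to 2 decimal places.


Left Riemann sum uses left endpoints of each subinterval.
Interval: [2, 8], n = 6
dx = (8 - 2) / 6 = 1
Left endpoints: [2, 3, 4, 5, 6, 7]
f values: [24, 81, 192, 375, 648, 1029]
Sum = dx * (sum of f values)
= 1 * 2349
= 2349 = 2349.00

2349.00


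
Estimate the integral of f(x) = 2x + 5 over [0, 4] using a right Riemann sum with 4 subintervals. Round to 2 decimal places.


Right Riemann sum uses right endpoints of each subinterval.
Interval: [0, 4], n = 4
dx = (4 - 0) / 4 = 1
Right endpoints: [1, 2, 3, 4]
f values: [7, 9, 11, 13]
Sum = dx * (sum of f values)
= 1 * 40
= 40 = 40.00

40.00


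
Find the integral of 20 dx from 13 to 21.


The integral of a constant k over [a, b] equals k * (b - a).
integral from 13 to 21 of 20 dx
= 20 * (21 - 13)
= 20 * 8
= 160

160


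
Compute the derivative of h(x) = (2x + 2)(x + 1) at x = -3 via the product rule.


Let u(x) = 2x + 2 and v(x) = x + 1
u'(x) = 2
v'(x) = 1
Product rule: h'(x) = u'(x)*v(x) + u(x)*v'(x)
= 2 * (x + 1) + (2x + 2) * 1
At x = -3:
u(-3) = 2 * (-3) + 2 = -4
v(-3) = 1 * (-3) + 1 = -2
h'(-3) = 2 * (-2) + (-4) * 1
= -4 - 4
= -8

-8


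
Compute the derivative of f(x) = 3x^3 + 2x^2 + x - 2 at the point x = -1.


Differentiate f(x) = 3x^3 + 2x^2 + x - 2 term by term:
f'(x) = 9x^2 + 4x + 1
Substitute x = -1:
f'(-1) = 9 * (-1)^2 + 4 * (-1) + 1
= 9 - 4 + 1
= 6

6


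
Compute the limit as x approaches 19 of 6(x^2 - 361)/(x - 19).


Direct substitution gives 0/0, so we factor the numerator.
Factor: 6(x^2 - 361) = 6 * (x - 19)(x + 19)
Cancel the common factor (x - 19):
6(x^2 - 361)/(x - 19) = 6 * (x + 19)
Now substitute x = 19:
= 6 * (19 + 19) = 228

228


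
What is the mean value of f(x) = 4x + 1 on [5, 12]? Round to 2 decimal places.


Average value = 1/(b-a) * integral from a to b of f(x) dx
First compute the integral of 4x + 1:
F(x) = 2x^2 + x
F(12) = 2 * 144 + 1 * 12 = 300
F(5) = 2 * 25 + 1 * 5 = 55
Integral = 300 - 55 = 245
Average = 245 / (12 - 5) = 245 / 7
= 35 = 35.00

35.00


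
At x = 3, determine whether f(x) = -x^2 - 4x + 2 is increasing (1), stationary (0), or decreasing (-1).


Compute f'(x) to determine behavior:
f'(x) = -2x - 4
f'(3) = -2 * 3 - 4
= -6 - 4
= -10
Since f'(3) < 0, the function is decreasing (-1)

-1


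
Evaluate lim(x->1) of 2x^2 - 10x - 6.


Since polynomials are continuous, we use direct substitution.
lim(x->1) of 2x^2 - 10x - 6
= 2 * 1^2 - 10 * 1 - 6
= 2 - 10 - 6
= -14

-14


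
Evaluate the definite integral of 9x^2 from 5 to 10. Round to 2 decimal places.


Find the antiderivative of 9x^2:
F(x) = 9/3 * x^3
Apply the Fundamental Theorem of Calculus:
F(10) - F(5)
= 9/3 * 10^3 - 9/3 * 5^3
= 9/3 * (1000 - 125)
= 9/3 * 875
= 2625 = 2625.00

2625.00


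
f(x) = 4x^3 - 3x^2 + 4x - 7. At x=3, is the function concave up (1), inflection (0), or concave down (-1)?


Concavity is determined by the sign of f''(x).
f(x) = 4x^3 - 3x^2 + 4x - 7
f'(x) = 12x^2 - 6x + 4
f''(x) = 24x - 6
f''(3) = 24 * 3 - 6
= 72 - 6
= 66
Since f''(3) > 0, the function is concave up (1)

1


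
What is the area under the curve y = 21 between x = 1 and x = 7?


The area under a constant function y = 21 is a rectangle.
Width = 7 - 1 = 6
Height = 21
Area = width * height
= 6 * 21
= 126

126


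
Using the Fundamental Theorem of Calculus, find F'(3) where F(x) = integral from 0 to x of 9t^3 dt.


By the Fundamental Theorem of Calculus (Part 1):
If F(x) = integral from 0 to x of f(t) dt, then F'(x) = f(x)
Here f(t) = 9t^3
So F'(x) = 9x^3
Evaluate at x = 3:
F'(3) = 9 * 3^3
= 9 * 27
= 243

243


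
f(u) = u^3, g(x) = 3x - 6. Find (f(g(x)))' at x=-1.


Using the chain rule: (f(g(x)))' = f'(g(x)) * g'(x)
First, find g(-1):
g(-1) = 3 * (-1) - 6 = -9
Next, f'(u) = 3u^2
And g'(x) = 3
So f'(g(-1)) * g'(-1)
= 3 * (-9)^2 * 3
= 3 * 81 * 3
= 729

729


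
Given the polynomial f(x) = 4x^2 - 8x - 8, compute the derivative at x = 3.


Differentiate term by term using power and sum rules:
f(x) = 4x^2 - 8x - 8
f'(x) = 8x - 8
Substitute x = 3:
f'(3) = 8 * 3 - 8
= 24 - 8
= 16

16


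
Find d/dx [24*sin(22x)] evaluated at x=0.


Apply the chain rule to differentiate 24*sin(22x):
d/dx [24*sin(22x)]
= 24 * cos(22x) * d/dx(22x)
= 24 * 22 * cos(22x)
= 528 * cos(22x)
Evaluate at x = 0:
= 528 * cos(0)
= 528 * 1
= 528

528


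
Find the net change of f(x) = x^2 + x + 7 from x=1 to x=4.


Net change = f(b) - f(a)
f(x) = x^2 + x + 7
Compute f(4):
f(4) = 1 * 4^2 + 1 * 4 + 7
= 16 + 4 + 7
= 27
Compute f(1):
f(1) = 1 * 1^2 + 1 * 1 + 7
= 1 + 1 + 7
= 9
Net change = 27 - 9 = 18

18


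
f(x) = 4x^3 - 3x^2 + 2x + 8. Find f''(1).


First derivative:
f'(x) = 12x^2 - 6x + 2
Second derivative:
f''(x) = 24x - 6
Substitute x = 1:
f''(1) = 24 * 1 - 6
= 24 - 6
= 18

18


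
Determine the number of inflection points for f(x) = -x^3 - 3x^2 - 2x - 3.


Inflection points occur where f''(x) = 0 and concavity changes.
f(x) = -x^3 - 3x^2 - 2x - 3
f'(x) = -3x^2 - 6x - 2
f''(x) = -6x - 6
Set f''(x) = 0:
-6x - 6 = 0
x = 6 / (-6) = -1
Since f''(x) is linear (degree 1), it changes sign at this point.
Therefore there is exactly 1 inflection point.

1


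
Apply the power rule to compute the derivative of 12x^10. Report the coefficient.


We apply the power rule: d/dx [ax^n] = a*n * x^(n-1)
d/dx [12x^10]
= 12 * 10 * x^(10-1)
= 120x^9
The coefficient is 120

120


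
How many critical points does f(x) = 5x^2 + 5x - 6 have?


Find where f'(x) = 0:
f'(x) = 10x + 5
Set f'(x) = 0:
10x + 5 = 0
x = -5 / 10 = -1/2
This is a linear equation in x, so there is exactly one solution.
Number of critical points: 1

1
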